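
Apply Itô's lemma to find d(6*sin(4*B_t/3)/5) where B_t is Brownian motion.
d(6*sin(4*B_t/3)/5) = (-16*sin(4*B_t/3)/15) dt + (8*cos(4*B_t/3)/5) dB_t

Itô's formula for f(B_t) gives d f(B_t) = f'(B_t) dB_t + (1/2) f''(B_t) dt. Compute derivatives of f(x) = 6*sin(4*x/3)/5:
  f'(x)  = 8*cos(4*x/3)/5
  f''(x) = -32*sin(4*x/3)/15
Substitute x = B_t and multiply the f'' term by 1/2:
  drift     = (1/2) * (-32*sin(4*x/3)/15) evaluated at B_t = -16*sin(4*B_t/3)/15
  diffusion = (8*cos(4*x/3)/5) evaluated at B_t = 8*cos(4*B_t/3)/5
Therefore d(6*sin(4*B_t/3)/5) = (-16*sin(4*B_t/3)/15) dt + (8*cos(4*B_t/3)/5) dB_t.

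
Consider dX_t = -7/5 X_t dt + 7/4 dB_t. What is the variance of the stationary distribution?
lim Var(X_t) = 35/32

The OU SDE dX = -theta X dt + sigma dB admits the integrating factor exp(theta t): d(exp(theta t) X_t) = sigma exp(theta t) dB_t. Integrating from 0 to t gives X_t = x_0 * exp(-theta t) + sigma * int_0^t exp(-theta (t-s)) dB_s for any initial x_0. The Itô integral has variance (by the Itô isometry) sigma^2 * int_0^t exp(-2 theta (t - s)) ds = sigma^2 * (1 - exp(-2 theta t)) / (2 theta), independent of x_0.
With theta = 7/5, sigma = 7/4:
  Var(X_t) = (7/4)^2 * (1 - exp(-2*7/5 t)) / (2 * 7/5) = 35/32 - 35*exp(-14*t/5)/32.
As t -> infinity, exp(-2*7/5 t) -> 0, so the stationary variance is sigma^2 / (2 theta) = 35/32.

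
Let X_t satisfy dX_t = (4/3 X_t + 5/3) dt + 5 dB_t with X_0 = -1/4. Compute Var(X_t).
Var(X_t) = 75*exp(8*t/3)/8 - 75/8

The variance V(t) = Var(X_t) satisfies V'(t) = 2 a V(t) + c^2 with V(0) = 0 (drift coefficient is linear in X, diffusion is constant). With a = 4/3, c = 5, the solution is
  V(t) = (c^2 / (2 a)) * (exp(2 a t) - 1)
       = (5^2 / (2*(4/3))) * (exp((8/3) t) - 1)
       = 75*exp(8*t/3)/8 - 75/8.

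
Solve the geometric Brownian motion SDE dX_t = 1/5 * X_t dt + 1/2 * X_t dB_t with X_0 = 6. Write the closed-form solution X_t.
X_t = 6 * exp((3/40) * t + (1/2) * B_t)

For GBM dX = mu X dt + sigma X dB with X_0 = x_0, apply Itô to Y = log X: dY = (mu - sigma^2/2) dt + sigma dB, so Y_t = log(x_0) + (mu - sigma^2/2) t + sigma B_t and hence X_t = x_0 * exp((mu - sigma^2/2) t + sigma B_t).
With mu = 1/5, sigma = 1/2, x_0 = 6, this gives:
  X_t = 6 * exp((3/40) * t + (1/2) * B_t).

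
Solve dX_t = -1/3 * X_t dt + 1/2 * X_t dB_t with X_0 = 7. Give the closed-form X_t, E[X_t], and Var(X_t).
X_t = 7 * exp((-11/24) t + (1/2) B_t); E[X_t] = 7*exp(-t/3); Var(X_t) = (49*exp(t/4) - 49)*exp(-2*t/3)

For GBM dX = mu X dt + sigma X dB with X_0 = x_0, apply Itô to Y = log X: dY = (mu - sigma^2/2) dt + sigma dB, so Y_t = log(x_0) + (mu - sigma^2/2) t + sigma B_t and hence X_t = x_0 * exp((mu - sigma^2/2) t + sigma B_t).
With mu = -1/3, sigma = 1/2, x_0 = 7, this gives:
  X_t = 7 * exp((-11/24) * t + (1/2) * B_t).
Since sigma*B_t ~ Normal(0, sigma^2 t), E[exp(sigma*B_t)] = exp(sigma^2 t / 2); so E[X_t] = x_0 * exp((mu - sigma^2/2) t) * exp(sigma^2 t / 2) = x_0 * exp(mu t) = 7*exp(-t/3).
Var(X_t) = E[X_t^2] - (E[X_t])^2 = x_0^2 * exp(2 mu t) * (exp(sigma^2 t) - 1) = (49*exp(t/4) - 49)*exp(-2*t/3).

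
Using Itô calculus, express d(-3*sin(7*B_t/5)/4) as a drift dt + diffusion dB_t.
d(-3*sin(7*B_t/5)/4) = (147*sin(7*B_t/5)/200) dt + (-21*cos(7*B_t/5)/20) dB_t

Itô's formula for f(B_t) gives d f(B_t) = f'(B_t) dB_t + (1/2) f''(B_t) dt. Compute derivatives of f(x) = -3*sin(7*x/5)/4:
  f'(x)  = -21*cos(7*x/5)/20
  f''(x) = 147*sin(7*x/5)/100
Substitute x = B_t and multiply the f'' term by 1/2:
  drift     = (1/2) * (147*sin(7*x/5)/100) evaluated at B_t = 147*sin(7*B_t/5)/200
  diffusion = (-21*cos(7*x/5)/20) evaluated at B_t = -21*cos(7*B_t/5)/20
Therefore d(-3*sin(7*B_t/5)/4) = (147*sin(7*B_t/5)/200) dt + (-21*cos(7*B_t/5)/20) dB_t.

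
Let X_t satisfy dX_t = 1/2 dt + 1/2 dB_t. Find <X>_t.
<X>_t = t/4

For an Itô process dX_t = a(t) dt + b(t) dB_t, the quadratic variation is <X>_t = int_0^t b(s)^2 ds (the drift term does not contribute). Here b(s) = 1/2, so
  b(s)^2 = 1/4.
Integrating from 0 to t:
  <X>_t = int_0^t (1/4) ds = t/4.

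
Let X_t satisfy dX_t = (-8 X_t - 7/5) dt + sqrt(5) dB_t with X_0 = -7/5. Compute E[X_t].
E[X_t] = -7/40 - 49*exp(-8*t)/40

Taking expectations and using E[dB_t] = 0, the mean m(t) = E[X_t] satisfies the ODE m'(t) = a m(t) + b with m(0) = x_0. With a = -8, b = -7/5, x_0 = -7/5, the solution is
  m(t) = x_0 * exp(a t) + (b/a) * (exp(a t) - 1)
       = (-7/5) * exp((-8) t) + ((-7/5)/(-8)) * (exp((-8) t) - 1)
       = -7/40 - 49*exp(-8*t)/40.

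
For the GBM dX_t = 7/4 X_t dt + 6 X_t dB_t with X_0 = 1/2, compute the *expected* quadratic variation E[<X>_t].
E[<X>_t] = 18*exp(79*t/2)/79 - 18/79

<X>_t = int_0^t (6 * X_s)^2 ds. Taking expectation inside the integral: E[<X>_t] = 6^2 * int_0^t E[X_s^2] ds. For GBM, E[X_s^2] = x_0^2 * exp((2 mu + sigma^2) s). Integrating:
  E[<X>_t] = 6^2 * (1/2)^2 * (exp((2*(7/4) + 6^2) t) - 1) / (2*(7/4) + 6^2)
           = 6^2 * (1/2)^2 * (exp((79/2) t) - 1) / (79/2) = 18*exp(79*t/2)/79 - 18/79.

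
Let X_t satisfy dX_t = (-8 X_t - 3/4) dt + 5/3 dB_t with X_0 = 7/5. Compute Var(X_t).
Var(X_t) = 25/144 - 25*exp(-16*t)/144

The variance V(t) = Var(X_t) satisfies V'(t) = 2 a V(t) + c^2 with V(0) = 0 (drift coefficient is linear in X, diffusion is constant). With a = -8, c = 5/3, the solution is
  V(t) = (c^2 / (2 a)) * (exp(2 a t) - 1)
       = ((5/3)^2 / (2*(-8))) * (exp((-16) t) - 1)
       = 25/144 - 25*exp(-16*t)/144.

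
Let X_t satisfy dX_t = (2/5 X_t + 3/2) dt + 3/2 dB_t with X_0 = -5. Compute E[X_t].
E[X_t] = -5*exp(2*t/5)/4 - 15/4

Taking expectations and using E[dB_t] = 0, the mean m(t) = E[X_t] satisfies the ODE m'(t) = a m(t) + b with m(0) = x_0. With a = 2/5, b = 3/2, x_0 = -5, the solution is
  m(t) = x_0 * exp(a t) + (b/a) * (exp(a t) - 1)
       = (-5) * exp((2/5) t) + ((3/2)/(2/5)) * (exp((2/5) t) - 1)
       = -5*exp(2*t/5)/4 - 15/4.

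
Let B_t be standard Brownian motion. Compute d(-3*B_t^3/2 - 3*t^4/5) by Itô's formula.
d(-3*B_t^3/2 - 3*t^4/5) = (-9*B_t/2 - 12*t^3/5) dt + (-9*B_t^2/2) dB_t

Itô's formula for f(t, x): d f(t, B_t) = (f_t + (1/2) f_xx) dt + f_x dB_t. Compute partials of f(t, x) = -3*t^4/5 - 3*x^3/2:
  f_t(t,x)  = -12*t^3/5
  f_x(t,x)  = -9*x^2/2
  f_xx(t,x) = -9*x
Assemble drift = f_t + (1/2) f_xx = -12*t^3/5 - 9*x/2 and diffusion = f_x = -9*x^2/2. Substituting x = B_t:
  d(-3*B_t^3/2 - 3*t^4/5) = (-9*B_t/2 - 12*t^3/5) dt + (-9*B_t^2/2) dB_t.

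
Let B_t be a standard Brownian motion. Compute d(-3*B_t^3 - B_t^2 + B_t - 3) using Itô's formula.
d(-3*B_t^3 - B_t^2 + B_t - 3) = (-9*B_t - 1) dt + (-9*B_t^2 - 2*B_t + 1) dB_t

Itô's formula for f(B_t) gives d f(B_t) = f'(B_t) dB_t + (1/2) f''(B_t) dt. Compute derivatives of f(x) = -3*x^3 - x^2 + x - 3:
  f'(x)  = -9*x^2 - 2*x + 1
  f''(x) = -18*x - 2
Substitute x = B_t and multiply the f'' term by 1/2:
  drift     = (1/2) * (-18*x - 2) evaluated at B_t = -9*B_t - 1
  diffusion = (-9*x^2 - 2*x + 1) evaluated at B_t = -9*B_t^2 - 2*B_t + 1
Therefore d(-3*B_t^3 - B_t^2 + B_t - 3) = (-9*B_t - 1) dt + (-9*B_t^2 - 2*B_t + 1) dB_t.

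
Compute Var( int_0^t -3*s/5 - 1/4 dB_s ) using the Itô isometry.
Var = t*(48*t^2 + 60*t + 25)/400

The Itô integral of a deterministic integrand f(s) has mean 0 because each increment f(s) * (B_{s+ds} - B_s) has mean 0. By the Itô isometry:
  Var( int_0^t f(s) dB_s ) = E[ (int_0^t f(s) dB_s)^2 ] = int_0^t f(s)^2 ds.
Here f(s) = -3*s/5 - 1/4, so f(s)^2 = (12*s + 5)^2/400. Integrate:
  int_0^t ((12*s + 5)^2/400) ds = t*(48*t^2 + 60*t + 25)/400.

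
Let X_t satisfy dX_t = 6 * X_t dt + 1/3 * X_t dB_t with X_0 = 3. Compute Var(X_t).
Var(X_t) = 9*(exp(t/9) - 1)*exp(12*t)

For GBM dX = mu X dt + sigma X dB with X_0 = x_0, apply Itô to Y = log X: dY = (mu - sigma^2/2) dt + sigma dB, so Y_t = log(x_0) + (mu - sigma^2/2) t + sigma B_t and hence X_t = x_0 * exp((mu - sigma^2/2) t + sigma B_t).
With mu = 6, sigma = 1/3, x_0 = 3, this gives:
  X_t = 3 * exp((107/18) * t + (1/3) * B_t).
Since sigma*B_t ~ Normal(0, sigma^2 t), E[exp(sigma*B_t)] = exp(sigma^2 t / 2); so E[X_t] = x_0 * exp((mu - sigma^2/2) t) * exp(sigma^2 t / 2) = x_0 * exp(mu t) = 3*exp(6*t).
Var(X_t) = E[X_t^2] - (E[X_t])^2 = x_0^2 * exp(2 mu t) * (exp(sigma^2 t) - 1) = 9*(exp(t/9) - 1)*exp(12*t).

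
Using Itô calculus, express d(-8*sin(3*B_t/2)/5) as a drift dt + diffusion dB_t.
d(-8*sin(3*B_t/2)/5) = (9*sin(3*B_t/2)/5) dt + (-12*cos(3*B_t/2)/5) dB_t

Itô's formula for f(B_t) gives d f(B_t) = f'(B_t) dB_t + (1/2) f''(B_t) dt. Compute derivatives of f(x) = -8*sin(3*x/2)/5:
  f'(x)  = -12*cos(3*x/2)/5
  f''(x) = 18*sin(3*x/2)/5
Substitute x = B_t and multiply the f'' term by 1/2:
  drift     = (1/2) * (18*sin(3*x/2)/5) evaluated at B_t = 9*sin(3*B_t/2)/5
  diffusion = (-12*cos(3*x/2)/5) evaluated at B_t = -12*cos(3*B_t/2)/5
Therefore d(-8*sin(3*B_t/2)/5) = (9*sin(3*B_t/2)/5) dt + (-12*cos(3*B_t/2)/5) dB_t.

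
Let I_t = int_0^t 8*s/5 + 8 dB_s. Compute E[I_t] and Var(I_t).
E[I_t] = 0; Var(I_t) = 64*t*(t^2 + 15*t + 75)/75

The Itô integral of a deterministic integrand f(s) has mean 0 because each increment f(s) * (B_{s+ds} - B_s) has mean 0. By the Itô isometry:
  Var( int_0^t f(s) dB_s ) = E[ (int_0^t f(s) dB_s)^2 ] = int_0^t f(s)^2 ds.
Here f(s) = 8*s/5 + 8, so f(s)^2 = 64*(s + 5)^2/25. Integrate:
  int_0^t (64*(s + 5)^2/25) ds = 64*t*(t^2 + 15*t + 75)/75.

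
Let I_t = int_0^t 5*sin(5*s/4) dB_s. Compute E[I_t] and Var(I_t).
E[I_t] = 0; Var(I_t) = 25*t/2 - 5*sin(5*t/2)

The Itô integral of a deterministic integrand f(s) has mean 0 because each increment f(s) * (B_{s+ds} - B_s) has mean 0. By the Itô isometry:
  Var( int_0^t f(s) dB_s ) = E[ (int_0^t f(s) dB_s)^2 ] = int_0^t f(s)^2 ds.
Here f(s) = 5*sin(5*s/4), so f(s)^2 = 25*sin(5*s/4)^2. Integrate:
  int_0^t (25*sin(5*s/4)^2) ds = 25*t/2 - 5*sin(5*t/2).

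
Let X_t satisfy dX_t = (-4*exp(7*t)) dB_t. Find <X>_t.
<X>_t = 8*exp(14*t)/7 - 8/7

For an Itô process dX_t = a(t) dt + b(t) dB_t, the quadratic variation is <X>_t = int_0^t b(s)^2 ds (the drift term does not contribute). Here b(s) = -4*exp(7*s), so
  b(s)^2 = 16*exp(14*s).
Integrating from 0 to t:
  <X>_t = int_0^t (16*exp(14*s)) ds = 8*exp(14*t)/7 - 8/7.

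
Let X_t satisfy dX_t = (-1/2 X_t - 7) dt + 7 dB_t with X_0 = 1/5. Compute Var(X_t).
Var(X_t) = 49 - 49*exp(-t)

The variance V(t) = Var(X_t) satisfies V'(t) = 2 a V(t) + c^2 with V(0) = 0 (drift coefficient is linear in X, diffusion is constant). With a = -1/2, c = 7, the solution is
  V(t) = (c^2 / (2 a)) * (exp(2 a t) - 1)
       = (7^2 / (2*(-1/2))) * (exp((-1) t) - 1)
       = 49 - 49*exp(-t).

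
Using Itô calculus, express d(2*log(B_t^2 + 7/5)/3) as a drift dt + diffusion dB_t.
d(2*log(B_t^2 + 7/5)/3) = (10*(7 - 5*B_t^2)/(3*(5*B_t^2 + 7)^2)) dt + (20*B_t/(3*(5*B_t^2 + 7))) dB_t

Itô's formula for f(B_t) gives d f(B_t) = f'(B_t) dB_t + (1/2) f''(B_t) dt. Compute derivatives of f(x) = 2*log(x^2 + 7/5)/3:
  f'(x)  = 20*x/(3*(5*x^2 + 7))
  f''(x) = 20*(7 - 5*x^2)/(3*(5*x^2 + 7)^2)
Substitute x = B_t and multiply the f'' term by 1/2:
  drift     = (1/2) * (20*(7 - 5*x^2)/(3*(5*x^2 + 7)^2)) evaluated at B_t = 10*(7 - 5*B_t^2)/(3*(5*B_t^2 + 7)^2)
  diffusion = (20*x/(3*(5*x^2 + 7))) evaluated at B_t = 20*B_t/(3*(5*B_t^2 + 7))
Therefore d(2*log(B_t^2 + 7/5)/3) = (10*(7 - 5*B_t^2)/(3*(5*B_t^2 + 7)^2)) dt + (20*B_t/(3*(5*B_t^2 + 7))) dB_t.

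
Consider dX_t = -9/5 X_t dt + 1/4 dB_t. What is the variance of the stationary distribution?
lim Var(X_t) = 5/288

The OU SDE dX = -theta X dt + sigma dB admits the integrating factor exp(theta t): d(exp(theta t) X_t) = sigma exp(theta t) dB_t. Integrating from 0 to t gives X_t = x_0 * exp(-theta t) + sigma * int_0^t exp(-theta (t-s)) dB_s for any initial x_0. The Itô integral has variance (by the Itô isometry) sigma^2 * int_0^t exp(-2 theta (t - s)) ds = sigma^2 * (1 - exp(-2 theta t)) / (2 theta), independent of x_0.
With theta = 9/5, sigma = 1/4:
  Var(X_t) = (1/4)^2 * (1 - exp(-2*9/5 t)) / (2 * 9/5) = 5/288 - 5*exp(-18*t/5)/288.
As t -> infinity, exp(-2*9/5 t) -> 0, so the stationary variance is sigma^2 / (2 theta) = 5/288.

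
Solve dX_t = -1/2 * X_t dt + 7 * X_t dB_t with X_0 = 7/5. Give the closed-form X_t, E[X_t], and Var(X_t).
X_t = 7/5 * exp((-25) t + (7) B_t); E[X_t] = 7*exp(-t/2)/5; Var(X_t) = (49*exp(49*t) - 49)*exp(-t)/25

For GBM dX = mu X dt + sigma X dB with X_0 = x_0, apply Itô to Y = log X: dY = (mu - sigma^2/2) dt + sigma dB, so Y_t = log(x_0) + (mu - sigma^2/2) t + sigma B_t and hence X_t = x_0 * exp((mu - sigma^2/2) t + sigma B_t).
With mu = -1/2, sigma = 7, x_0 = 7/5, this gives:
  X_t = 7/5 * exp((-25) * t + (7) * B_t).
Since sigma*B_t ~ Normal(0, sigma^2 t), E[exp(sigma*B_t)] = exp(sigma^2 t / 2); so E[X_t] = x_0 * exp((mu - sigma^2/2) t) * exp(sigma^2 t / 2) = x_0 * exp(mu t) = 7*exp(-t/2)/5.
Var(X_t) = E[X_t^2] - (E[X_t])^2 = x_0^2 * exp(2 mu t) * (exp(sigma^2 t) - 1) = (49*exp(49*t) - 49)*exp(-t)/25.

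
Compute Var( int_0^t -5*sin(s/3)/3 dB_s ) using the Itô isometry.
Var = 25*t/18 - 25*sin(2*t/3)/12

The Itô integral of a deterministic integrand f(s) has mean 0 because each increment f(s) * (B_{s+ds} - B_s) has mean 0. By the Itô isometry:
  Var( int_0^t f(s) dB_s ) = E[ (int_0^t f(s) dB_s)^2 ] = int_0^t f(s)^2 ds.
Here f(s) = -5*sin(s/3)/3, so f(s)^2 = 25*sin(s/3)^2/9. Integrate:
  int_0^t (25*sin(s/3)^2/9) ds = 25*t/18 - 25*sin(2*t/3)/12.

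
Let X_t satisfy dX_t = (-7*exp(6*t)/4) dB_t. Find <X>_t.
<X>_t = 49*exp(12*t)/192 - 49/192

For an Itô process dX_t = a(t) dt + b(t) dB_t, the quadratic variation is <X>_t = int_0^t b(s)^2 ds (the drift term does not contribute). Here b(s) = -7*exp(6*s)/4, so
  b(s)^2 = 49*exp(12*s)/16.
Integrating from 0 to t:
  <X>_t = int_0^t (49*exp(12*s)/16) ds = 49*exp(12*t)/192 - 49/192.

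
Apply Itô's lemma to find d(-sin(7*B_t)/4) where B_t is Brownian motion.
d(-sin(7*B_t)/4) = (49*sin(7*B_t)/8) dt + (-7*cos(7*B_t)/4) dB_t

Itô's formula for f(B_t) gives d f(B_t) = f'(B_t) dB_t + (1/2) f''(B_t) dt. Compute derivatives of f(x) = -sin(7*x)/4:
  f'(x)  = -7*cos(7*x)/4
  f''(x) = 49*sin(7*x)/4
Substitute x = B_t and multiply the f'' term by 1/2:
  drift     = (1/2) * (49*sin(7*x)/4) evaluated at B_t = 49*sin(7*B_t)/8
  diffusion = (-7*cos(7*x)/4) evaluated at B_t = -7*cos(7*B_t)/4
Therefore d(-sin(7*B_t)/4) = (49*sin(7*B_t)/8) dt + (-7*cos(7*B_t)/4) dB_t.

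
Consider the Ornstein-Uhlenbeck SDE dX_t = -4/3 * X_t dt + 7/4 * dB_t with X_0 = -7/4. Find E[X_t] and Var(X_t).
E[X_t] = -7*exp(-4*t/3)/4; Var(X_t) = 147/128 - 147*exp(-8*t/3)/128

The OU SDE dX = -theta X dt + sigma dB admits the integrating factor exp(theta t): d(exp(theta t) X_t) = sigma exp(theta t) dB_t. Integrating from 0 to t:
  X_t = x_0 * exp(-theta t) + sigma * int_0^t exp(-theta (t-s)) dB_s.
The Itô integral has mean 0 and (by the Itô isometry) variance sigma^2 * int_0^t exp(-2 theta (t - s)) ds = sigma^2 * (1 - exp(-2 theta t)) / (2 theta).
With theta = 4/3, sigma = 7/4, x_0 = -7/4:
  E[X_t] = -7/4 * exp(-4/3 t) = -7*exp(-4*t/3)/4
  Var(X_t) = (7/4)^2 * (1 - exp(-2*4/3 t)) / (2 * 4/3) = 147/128 - 147*exp(-8*t/3)/128.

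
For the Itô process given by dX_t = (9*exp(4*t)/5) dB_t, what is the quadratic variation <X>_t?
<X>_t = 81*exp(8*t)/200 - 81/200

For an Itô process dX_t = a(t) dt + b(t) dB_t, the quadratic variation is <X>_t = int_0^t b(s)^2 ds (the drift term does not contribute). Here b(s) = 9*exp(4*s)/5, so
  b(s)^2 = 81*exp(8*s)/25.
Integrating from 0 to t:
  <X>_t = int_0^t (81*exp(8*s)/25) ds = 81*exp(8*t)/200 - 81/200.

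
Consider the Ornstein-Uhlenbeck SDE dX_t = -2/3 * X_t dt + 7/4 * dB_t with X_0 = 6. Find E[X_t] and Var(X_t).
E[X_t] = 6*exp(-2*t/3); Var(X_t) = 147/64 - 147*exp(-4*t/3)/64

The OU SDE dX = -theta X dt + sigma dB admits the integrating factor exp(theta t): d(exp(theta t) X_t) = sigma exp(theta t) dB_t. Integrating from 0 to t:
  X_t = x_0 * exp(-theta t) + sigma * int_0^t exp(-theta (t-s)) dB_s.
The Itô integral has mean 0 and (by the Itô isometry) variance sigma^2 * int_0^t exp(-2 theta (t - s)) ds = sigma^2 * (1 - exp(-2 theta t)) / (2 theta).
With theta = 2/3, sigma = 7/4, x_0 = 6:
  E[X_t] = 6 * exp(-2/3 t) = 6*exp(-2*t/3)
  Var(X_t) = (7/4)^2 * (1 - exp(-2*2/3 t)) / (2 * 2/3) = 147/64 - 147*exp(-4*t/3)/64.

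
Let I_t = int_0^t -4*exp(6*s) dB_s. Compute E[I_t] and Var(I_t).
E[I_t] = 0; Var(I_t) = 4*exp(12*t)/3 - 4/3

The Itô integral of a deterministic integrand f(s) has mean 0 because each increment f(s) * (B_{s+ds} - B_s) has mean 0. By the Itô isometry:
  Var( int_0^t f(s) dB_s ) = E[ (int_0^t f(s) dB_s)^2 ] = int_0^t f(s)^2 ds.
Here f(s) = -4*exp(6*s), so f(s)^2 = 16*exp(12*s). Integrate:
  int_0^t (16*exp(12*s)) ds = 4*exp(12*t)/3 - 4/3.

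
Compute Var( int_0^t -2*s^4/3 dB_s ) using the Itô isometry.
Var = 4*t^9/81

The Itô integral of a deterministic integrand f(s) has mean 0 because each increment f(s) * (B_{s+ds} - B_s) has mean 0. By the Itô isometry:
  Var( int_0^t f(s) dB_s ) = E[ (int_0^t f(s) dB_s)^2 ] = int_0^t f(s)^2 ds.
Here f(s) = -2*s^4/3, so f(s)^2 = 4*s^8/9. Integrate:
  int_0^t (4*s^8/9) ds = 4*t^9/81.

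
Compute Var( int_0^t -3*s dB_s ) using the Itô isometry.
Var = 3*t^3

The Itô integral of a deterministic integrand f(s) has mean 0 because each increment f(s) * (B_{s+ds} - B_s) has mean 0. By the Itô isometry:
  Var( int_0^t f(s) dB_s ) = E[ (int_0^t f(s) dB_s)^2 ] = int_0^t f(s)^2 ds.
Here f(s) = -3*s, so f(s)^2 = 9*s^2. Integrate:
  int_0^t (9*s^2) ds = 3*t^3.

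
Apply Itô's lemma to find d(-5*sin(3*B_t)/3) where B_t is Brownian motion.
d(-5*sin(3*B_t)/3) = (15*sin(3*B_t)/2) dt + (-5*cos(3*B_t)) dB_t

Itô's formula for f(B_t) gives d f(B_t) = f'(B_t) dB_t + (1/2) f''(B_t) dt. Compute derivatives of f(x) = -5*sin(3*x)/3:
  f'(x)  = -5*cos(3*x)
  f''(x) = 15*sin(3*x)
Substitute x = B_t and multiply the f'' term by 1/2:
  drift     = (1/2) * (15*sin(3*x)) evaluated at B_t = 15*sin(3*B_t)/2
  diffusion = (-5*cos(3*x)) evaluated at B_t = -5*cos(3*B_t)
Therefore d(-5*sin(3*B_t)/3) = (15*sin(3*B_t)/2) dt + (-5*cos(3*B_t)) dB_t.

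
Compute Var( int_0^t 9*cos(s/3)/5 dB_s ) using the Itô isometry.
Var = 81*t/50 + 243*sin(2*t/3)/100

The Itô integral of a deterministic integrand f(s) has mean 0 because each increment f(s) * (B_{s+ds} - B_s) has mean 0. By the Itô isometry:
  Var( int_0^t f(s) dB_s ) = E[ (int_0^t f(s) dB_s)^2 ] = int_0^t f(s)^2 ds.
Here f(s) = 9*cos(s/3)/5, so f(s)^2 = 81*cos(s/3)^2/25. Integrate:
  int_0^t (81*cos(s/3)^2/25) ds = 81*t/50 + 243*sin(2*t/3)/100.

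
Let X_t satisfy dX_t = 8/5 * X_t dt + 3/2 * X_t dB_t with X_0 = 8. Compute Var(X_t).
Var(X_t) = 64*(exp(9*t/4) - 1)*exp(16*t/5)

For GBM dX = mu X dt + sigma X dB with X_0 = x_0, apply Itô to Y = log X: dY = (mu - sigma^2/2) dt + sigma dB, so Y_t = log(x_0) + (mu - sigma^2/2) t + sigma B_t and hence X_t = x_0 * exp((mu - sigma^2/2) t + sigma B_t).
With mu = 8/5, sigma = 3/2, x_0 = 8, this gives:
  X_t = 8 * exp((19/40) * t + (3/2) * B_t).
Since sigma*B_t ~ Normal(0, sigma^2 t), E[exp(sigma*B_t)] = exp(sigma^2 t / 2); so E[X_t] = x_0 * exp((mu - sigma^2/2) t) * exp(sigma^2 t / 2) = x_0 * exp(mu t) = 8*exp(8*t/5).
Var(X_t) = E[X_t^2] - (E[X_t])^2 = x_0^2 * exp(2 mu t) * (exp(sigma^2 t) - 1) = 64*(exp(9*t/4) - 1)*exp(16*t/5).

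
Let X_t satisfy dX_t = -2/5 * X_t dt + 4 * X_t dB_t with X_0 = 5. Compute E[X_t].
E[X_t] = 5*exp(-2*t/5)

For GBM dX = mu X dt + sigma X dB with X_0 = x_0, apply Itô to Y = log X: dY = (mu - sigma^2/2) dt + sigma dB, so Y_t = log(x_0) + (mu - sigma^2/2) t + sigma B_t and hence X_t = x_0 * exp((mu - sigma^2/2) t + sigma B_t).
With mu = -2/5, sigma = 4, x_0 = 5, this gives:
  X_t = 5 * exp((-42/5) * t + (4) * B_t).
Since sigma*B_t ~ Normal(0, sigma^2 t), E[exp(sigma*B_t)] = exp(sigma^2 t / 2); so E[X_t] = x_0 * exp((mu - sigma^2/2) t) * exp(sigma^2 t / 2) = x_0 * exp(mu t) = 5*exp(-2*t/5).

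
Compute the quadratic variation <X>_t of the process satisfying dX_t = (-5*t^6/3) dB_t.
<X>_t = 25*t^13/117

For an Itô process dX_t = a(t) dt + b(t) dB_t, the quadratic variation is <X>_t = int_0^t b(s)^2 ds (the drift term does not contribute). Here b(s) = -5*s^6/3, so
  b(s)^2 = 25*s^12/9.
Integrating from 0 to t:
  <X>_t = int_0^t (25*s^12/9) ds = 25*t^13/117.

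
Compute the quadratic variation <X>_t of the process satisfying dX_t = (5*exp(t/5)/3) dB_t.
<X>_t = 125*exp(2*t/5)/18 - 125/18

For an Itô process dX_t = a(t) dt + b(t) dB_t, the quadratic variation is <X>_t = int_0^t b(s)^2 ds (the drift term does not contribute). Here b(s) = 5*exp(s/5)/3, so
  b(s)^2 = 25*exp(2*s/5)/9.
Integrating from 0 to t:
  <X>_t = int_0^t (25*exp(2*s/5)/9) ds = 125*exp(2*t/5)/18 - 125/18.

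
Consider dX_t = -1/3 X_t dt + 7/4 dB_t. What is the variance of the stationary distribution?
lim Var(X_t) = 147/32

The OU SDE dX = -theta X dt + sigma dB admits the integrating factor exp(theta t): d(exp(theta t) X_t) = sigma exp(theta t) dB_t. Integrating from 0 to t gives X_t = x_0 * exp(-theta t) + sigma * int_0^t exp(-theta (t-s)) dB_s for any initial x_0. The Itô integral has variance (by the Itô isometry) sigma^2 * int_0^t exp(-2 theta (t - s)) ds = sigma^2 * (1 - exp(-2 theta t)) / (2 theta), independent of x_0.
With theta = 1/3, sigma = 7/4:
  Var(X_t) = (7/4)^2 * (1 - exp(-2*1/3 t)) / (2 * 1/3) = 147/32 - 147*exp(-2*t/3)/32.
As t -> infinity, exp(-2*1/3 t) -> 0, so the stationary variance is sigma^2 / (2 theta) = 147/32.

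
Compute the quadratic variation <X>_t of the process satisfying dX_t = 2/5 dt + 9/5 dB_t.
<X>_t = 81*t/25

For an Itô process dX_t = a(t) dt + b(t) dB_t, the quadratic variation is <X>_t = int_0^t b(s)^2 ds (the drift term does not contribute). Here b(s) = 9/5, so
  b(s)^2 = 81/25.
Integrating from 0 to t:
  <X>_t = int_0^t (81/25) ds = 81*t/25.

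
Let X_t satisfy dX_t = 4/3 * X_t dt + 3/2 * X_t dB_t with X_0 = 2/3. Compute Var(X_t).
Var(X_t) = 4*(exp(9*t/4) - 1)*exp(8*t/3)/9

For GBM dX = mu X dt + sigma X dB with X_0 = x_0, apply Itô to Y = log X: dY = (mu - sigma^2/2) dt + sigma dB, so Y_t = log(x_0) + (mu - sigma^2/2) t + sigma B_t and hence X_t = x_0 * exp((mu - sigma^2/2) t + sigma B_t).
With mu = 4/3, sigma = 3/2, x_0 = 2/3, this gives:
  X_t = 2/3 * exp((5/24) * t + (3/2) * B_t).
Since sigma*B_t ~ Normal(0, sigma^2 t), E[exp(sigma*B_t)] = exp(sigma^2 t / 2); so E[X_t] = x_0 * exp((mu - sigma^2/2) t) * exp(sigma^2 t / 2) = x_0 * exp(mu t) = 2*exp(4*t/3)/3.
Var(X_t) = E[X_t^2] - (E[X_t])^2 = x_0^2 * exp(2 mu t) * (exp(sigma^2 t) - 1) = 4*(exp(9*t/4) - 1)*exp(8*t/3)/9.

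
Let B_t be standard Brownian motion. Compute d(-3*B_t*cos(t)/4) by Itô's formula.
d(-3*B_t*cos(t)/4) = (3*B_t*sin(t)/4) dt + (-3*cos(t)/4) dB_t

Itô's formula for f(t, x): d f(t, B_t) = (f_t + (1/2) f_xx) dt + f_x dB_t. Compute partials of f(t, x) = -3*x*cos(t)/4:
  f_t(t,x)  = 3*x*sin(t)/4
  f_x(t,x)  = -3*cos(t)/4
  f_xx(t,x) = 0
Assemble drift = f_t + (1/2) f_xx = 3*x*sin(t)/4 and diffusion = f_x = -3*cos(t)/4. Substituting x = B_t:
  d(-3*B_t*cos(t)/4) = (3*B_t*sin(t)/4) dt + (-3*cos(t)/4) dB_t.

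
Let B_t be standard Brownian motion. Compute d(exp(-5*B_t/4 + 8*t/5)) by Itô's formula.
d(exp(-5*B_t/4 + 8*t/5)) = (381*exp(-5*B_t/4 + 8*t/5)/160) dt + (-5*exp(-5*B_t/4 + 8*t/5)/4) dB_t

Itô's formula for f(t, x): d f(t, B_t) = (f_t + (1/2) f_xx) dt + f_x dB_t. Compute partials of f(t, x) = exp(8*t/5 - 5*x/4):
  f_t(t,x)  = 8*exp(8*t/5 - 5*x/4)/5
  f_x(t,x)  = -5*exp(8*t/5 - 5*x/4)/4
  f_xx(t,x) = 25*exp(8*t/5 - 5*x/4)/16
Assemble drift = f_t + (1/2) f_xx = 381*exp(8*t/5 - 5*x/4)/160 and diffusion = f_x = -5*exp(8*t/5 - 5*x/4)/4. Substituting x = B_t:
  d(exp(-5*B_t/4 + 8*t/5)) = (381*exp(-5*B_t/4 + 8*t/5)/160) dt + (-5*exp(-5*B_t/4 + 8*t/5)/4) dB_t.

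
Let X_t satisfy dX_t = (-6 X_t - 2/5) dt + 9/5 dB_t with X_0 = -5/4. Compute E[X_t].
E[X_t] = -1/15 - 71*exp(-6*t)/60

Taking expectations and using E[dB_t] = 0, the mean m(t) = E[X_t] satisfies the ODE m'(t) = a m(t) + b with m(0) = x_0. With a = -6, b = -2/5, x_0 = -5/4, the solution is
  m(t) = x_0 * exp(a t) + (b/a) * (exp(a t) - 1)
       = (-5/4) * exp((-6) t) + ((-2/5)/(-6)) * (exp((-6) t) - 1)
       = -1/15 - 71*exp(-6*t)/60.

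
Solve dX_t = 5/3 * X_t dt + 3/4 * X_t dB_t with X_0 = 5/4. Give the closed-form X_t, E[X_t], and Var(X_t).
X_t = 5/4 * exp((133/96) t + (3/4) B_t); E[X_t] = 5*exp(5*t/3)/4; Var(X_t) = 25*(exp(9*t/16) - 1)*exp(10*t/3)/16

For GBM dX = mu X dt + sigma X dB with X_0 = x_0, apply Itô to Y = log X: dY = (mu - sigma^2/2) dt + sigma dB, so Y_t = log(x_0) + (mu - sigma^2/2) t + sigma B_t and hence X_t = x_0 * exp((mu - sigma^2/2) t + sigma B_t).
With mu = 5/3, sigma = 3/4, x_0 = 5/4, this gives:
  X_t = 5/4 * exp((133/96) * t + (3/4) * B_t).
Since sigma*B_t ~ Normal(0, sigma^2 t), E[exp(sigma*B_t)] = exp(sigma^2 t / 2); so E[X_t] = x_0 * exp((mu - sigma^2/2) t) * exp(sigma^2 t / 2) = x_0 * exp(mu t) = 5*exp(5*t/3)/4.
Var(X_t) = E[X_t^2] - (E[X_t])^2 = x_0^2 * exp(2 mu t) * (exp(sigma^2 t) - 1) = 25*(exp(9*t/16) - 1)*exp(10*t/3)/16.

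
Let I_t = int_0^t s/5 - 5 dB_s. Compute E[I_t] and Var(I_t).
E[I_t] = 0; Var(I_t) = t*(t^2 - 75*t + 1875)/75

The Itô integral of a deterministic integrand f(s) has mean 0 because each increment f(s) * (B_{s+ds} - B_s) has mean 0. By the Itô isometry:
  Var( int_0^t f(s) dB_s ) = E[ (int_0^t f(s) dB_s)^2 ] = int_0^t f(s)^2 ds.
Here f(s) = s/5 - 5, so f(s)^2 = (s - 25)^2/25. Integrate:
  int_0^t ((s - 25)^2/25) ds = t*(t^2 - 75*t + 1875)/75.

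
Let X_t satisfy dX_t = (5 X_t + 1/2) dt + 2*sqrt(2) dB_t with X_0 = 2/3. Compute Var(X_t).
Var(X_t) = 4*exp(10*t)/5 - 4/5

The variance V(t) = Var(X_t) satisfies V'(t) = 2 a V(t) + c^2 with V(0) = 0 (drift coefficient is linear in X, diffusion is constant). With a = 5, c = 2*sqrt(2), the solution is
  V(t) = (c^2 / (2 a)) * (exp(2 a t) - 1)
       = ((2*sqrt(2))^2 / (2*5)) * (exp(10 t) - 1)
       = 4*exp(10*t)/5 - 4/5.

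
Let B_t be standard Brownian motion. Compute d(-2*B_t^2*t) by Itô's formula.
d(-2*B_t^2*t) = (-2*B_t^2 - 2*t) dt + (-4*B_t*t) dB_t

Itô's formula for f(t, x): d f(t, B_t) = (f_t + (1/2) f_xx) dt + f_x dB_t. Compute partials of f(t, x) = -2*t*x^2:
  f_t(t,x)  = -2*x^2
  f_x(t,x)  = -4*t*x
  f_xx(t,x) = -4*t
Assemble drift = f_t + (1/2) f_xx = -2*t - 2*x^2 and diffusion = f_x = -4*t*x. Substituting x = B_t:
  d(-2*B_t^2*t) = (-2*B_t^2 - 2*t) dt + (-4*B_t*t) dB_t.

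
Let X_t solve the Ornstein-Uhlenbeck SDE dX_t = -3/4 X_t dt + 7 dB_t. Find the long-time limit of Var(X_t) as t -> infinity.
lim Var(X_t) = 98/3

The OU SDE dX = -theta X dt + sigma dB admits the integrating factor exp(theta t): d(exp(theta t) X_t) = sigma exp(theta t) dB_t. Integrating from 0 to t gives X_t = x_0 * exp(-theta t) + sigma * int_0^t exp(-theta (t-s)) dB_s for any initial x_0. The Itô integral has variance (by the Itô isometry) sigma^2 * int_0^t exp(-2 theta (t - s)) ds = sigma^2 * (1 - exp(-2 theta t)) / (2 theta), independent of x_0.
With theta = 3/4, sigma = 7:
  Var(X_t) = (7)^2 * (1 - exp(-2*3/4 t)) / (2 * 3/4) = 98/3 - 98*exp(-3*t/2)/3.
As t -> infinity, exp(-2*3/4 t) -> 0, so the stationary variance is sigma^2 / (2 theta) = 98/3.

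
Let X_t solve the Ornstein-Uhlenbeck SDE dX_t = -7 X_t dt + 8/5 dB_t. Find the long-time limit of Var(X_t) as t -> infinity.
lim Var(X_t) = 32/175

The OU SDE dX = -theta X dt + sigma dB admits the integrating factor exp(theta t): d(exp(theta t) X_t) = sigma exp(theta t) dB_t. Integrating from 0 to t gives X_t = x_0 * exp(-theta t) + sigma * int_0^t exp(-theta (t-s)) dB_s for any initial x_0. The Itô integral has variance (by the Itô isometry) sigma^2 * int_0^t exp(-2 theta (t - s)) ds = sigma^2 * (1 - exp(-2 theta t)) / (2 theta), independent of x_0.
With theta = 7, sigma = 8/5:
  Var(X_t) = (8/5)^2 * (1 - exp(-2*7 t)) / (2 * 7) = 32/175 - 32*exp(-14*t)/175.
As t -> infinity, exp(-2*7 t) -> 0, so the stationary variance is sigma^2 / (2 theta) = 32/175.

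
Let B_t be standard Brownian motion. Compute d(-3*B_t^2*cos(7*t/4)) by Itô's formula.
d(-3*B_t^2*cos(7*t/4)) = (21*B_t^2*sin(7*t/4)/4 - 3*cos(7*t/4)) dt + (-6*B_t*cos(7*t/4)) dB_t

Itô's formula for f(t, x): d f(t, B_t) = (f_t + (1/2) f_xx) dt + f_x dB_t. Compute partials of f(t, x) = -3*x^2*cos(7*t/4):
  f_t(t,x)  = 21*x^2*sin(7*t/4)/4
  f_x(t,x)  = -6*x*cos(7*t/4)
  f_xx(t,x) = -6*cos(7*t/4)
Assemble drift = f_t + (1/2) f_xx = 21*x^2*sin(7*t/4)/4 - 3*cos(7*t/4) and diffusion = f_x = -6*x*cos(7*t/4). Substituting x = B_t:
  d(-3*B_t^2*cos(7*t/4)) = (21*B_t^2*sin(7*t/4)/4 - 3*cos(7*t/4)) dt + (-6*B_t*cos(7*t/4)) dB_t.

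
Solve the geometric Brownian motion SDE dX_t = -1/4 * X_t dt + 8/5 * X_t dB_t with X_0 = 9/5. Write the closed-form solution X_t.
X_t = 9/5 * exp((-153/100) * t + (8/5) * B_t)

For GBM dX = mu X dt + sigma X dB with X_0 = x_0, apply Itô to Y = log X: dY = (mu - sigma^2/2) dt + sigma dB, so Y_t = log(x_0) + (mu - sigma^2/2) t + sigma B_t and hence X_t = x_0 * exp((mu - sigma^2/2) t + sigma B_t).
With mu = -1/4, sigma = 8/5, x_0 = 9/5, this gives:
  X_t = 9/5 * exp((-153/100) * t + (8/5) * B_t).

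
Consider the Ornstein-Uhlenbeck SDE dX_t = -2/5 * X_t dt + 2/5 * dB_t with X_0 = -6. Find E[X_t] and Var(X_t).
E[X_t] = -6*exp(-2*t/5); Var(X_t) = 1/5 - exp(-4*t/5)/5

The OU SDE dX = -theta X dt + sigma dB admits the integrating factor exp(theta t): d(exp(theta t) X_t) = sigma exp(theta t) dB_t. Integrating from 0 to t:
  X_t = x_0 * exp(-theta t) + sigma * int_0^t exp(-theta (t-s)) dB_s.
The Itô integral has mean 0 and (by the Itô isometry) variance sigma^2 * int_0^t exp(-2 theta (t - s)) ds = sigma^2 * (1 - exp(-2 theta t)) / (2 theta).
With theta = 2/5, sigma = 2/5, x_0 = -6:
  E[X_t] = -6 * exp(-2/5 t) = -6*exp(-2*t/5)
  Var(X_t) = (2/5)^2 * (1 - exp(-2*2/5 t)) / (2 * 2/5) = 1/5 - exp(-4*t/5)/5.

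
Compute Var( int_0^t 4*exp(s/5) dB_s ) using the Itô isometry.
Var = 40*exp(2*t/5) - 40

The Itô integral of a deterministic integrand f(s) has mean 0 because each increment f(s) * (B_{s+ds} - B_s) has mean 0. By the Itô isometry:
  Var( int_0^t f(s) dB_s ) = E[ (int_0^t f(s) dB_s)^2 ] = int_0^t f(s)^2 ds.
Here f(s) = 4*exp(s/5), so f(s)^2 = 16*exp(2*s/5). Integrate:
  int_0^t (16*exp(2*s/5)) ds = 40*exp(2*t/5) - 40.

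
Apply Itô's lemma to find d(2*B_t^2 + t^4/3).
d(2*B_t^2 + t^4/3) = (4*t^3/3 + 2) dt + (4*B_t) dB_t

Itô's formula for f(t, x): d f(t, B_t) = (f_t + (1/2) f_xx) dt + f_x dB_t. Compute partials of f(t, x) = t^4/3 + 2*x^2:
  f_t(t,x)  = 4*t^3/3
  f_x(t,x)  = 4*x
  f_xx(t,x) = 4
Assemble drift = f_t + (1/2) f_xx = 4*t^3/3 + 2 and diffusion = f_x = 4*x. Substituting x = B_t:
  d(2*B_t^2 + t^4/3) = (4*t^3/3 + 2) dt + (4*B_t) dB_t.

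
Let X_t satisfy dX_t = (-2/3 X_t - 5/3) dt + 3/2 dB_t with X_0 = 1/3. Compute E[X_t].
E[X_t] = -5/2 + 17*exp(-2*t/3)/6

Taking expectations and using E[dB_t] = 0, the mean m(t) = E[X_t] satisfies the ODE m'(t) = a m(t) + b with m(0) = x_0. With a = -2/3, b = -5/3, x_0 = 1/3, the solution is
  m(t) = x_0 * exp(a t) + (b/a) * (exp(a t) - 1)
       = (1/3) * exp((-2/3) t) + ((-5/3)/(-2/3)) * (exp((-2/3) t) - 1)
       = -5/2 + 17*exp(-2*t/3)/6.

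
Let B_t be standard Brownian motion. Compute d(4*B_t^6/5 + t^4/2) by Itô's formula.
d(4*B_t^6/5 + t^4/2) = (12*B_t^4 + 2*t^3) dt + (24*B_t^5/5) dB_t

Itô's formula for f(t, x): d f(t, B_t) = (f_t + (1/2) f_xx) dt + f_x dB_t. Compute partials of f(t, x) = t^4/2 + 4*x^6/5:
  f_t(t,x)  = 2*t^3
  f_x(t,x)  = 24*x^5/5
  f_xx(t,x) = 24*x^4
Assemble drift = f_t + (1/2) f_xx = 2*t^3 + 12*x^4 and diffusion = f_x = 24*x^5/5. Substituting x = B_t:
  d(4*B_t^6/5 + t^4/2) = (12*B_t^4 + 2*t^3) dt + (24*B_t^5/5) dB_t.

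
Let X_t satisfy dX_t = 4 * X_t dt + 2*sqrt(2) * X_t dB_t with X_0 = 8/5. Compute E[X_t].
E[X_t] = 8*exp(4*t)/5

For GBM dX = mu X dt + sigma X dB with X_0 = x_0, apply Itô to Y = log X: dY = (mu - sigma^2/2) dt + sigma dB, so Y_t = log(x_0) + (mu - sigma^2/2) t + sigma B_t and hence X_t = x_0 * exp((mu - sigma^2/2) t + sigma B_t).
With mu = 4, sigma = 2*sqrt(2), x_0 = 8/5, this gives:
  X_t = 8/5 * exp((0) * t + (2*sqrt(2)) * B_t).
Since sigma*B_t ~ Normal(0, sigma^2 t), E[exp(sigma*B_t)] = exp(sigma^2 t / 2); so E[X_t] = x_0 * exp((mu - sigma^2/2) t) * exp(sigma^2 t / 2) = x_0 * exp(mu t) = 8*exp(4*t)/5.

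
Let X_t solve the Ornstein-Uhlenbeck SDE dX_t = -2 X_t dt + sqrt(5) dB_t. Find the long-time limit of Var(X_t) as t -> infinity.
lim Var(X_t) = 5/4

The OU SDE dX = -theta X dt + sigma dB admits the integrating factor exp(theta t): d(exp(theta t) X_t) = sigma exp(theta t) dB_t. Integrating from 0 to t gives X_t = x_0 * exp(-theta t) + sigma * int_0^t exp(-theta (t-s)) dB_s for any initial x_0. The Itô integral has variance (by the Itô isometry) sigma^2 * int_0^t exp(-2 theta (t - s)) ds = sigma^2 * (1 - exp(-2 theta t)) / (2 theta), independent of x_0.
With theta = 2, sigma = sqrt(5):
  Var(X_t) = (sqrt(5))^2 * (1 - exp(-2*2 t)) / (2 * 2) = 5/4 - 5*exp(-4*t)/4.
As t -> infinity, exp(-2*2 t) -> 0, so the stationary variance is sigma^2 / (2 theta) = 5/4.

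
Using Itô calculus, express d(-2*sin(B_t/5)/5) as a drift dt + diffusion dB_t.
d(-2*sin(B_t/5)/5) = (sin(B_t/5)/125) dt + (-2*cos(B_t/5)/25) dB_t

Itô's formula for f(B_t) gives d f(B_t) = f'(B_t) dB_t + (1/2) f''(B_t) dt. Compute derivatives of f(x) = -2*sin(x/5)/5:
  f'(x)  = -2*cos(x/5)/25
  f''(x) = 2*sin(x/5)/125
Substitute x = B_t and multiply the f'' term by 1/2:
  drift     = (1/2) * (2*sin(x/5)/125) evaluated at B_t = sin(B_t/5)/125
  diffusion = (-2*cos(x/5)/25) evaluated at B_t = -2*cos(B_t/5)/25
Therefore d(-2*sin(B_t/5)/5) = (sin(B_t/5)/125) dt + (-2*cos(B_t/5)/25) dB_t.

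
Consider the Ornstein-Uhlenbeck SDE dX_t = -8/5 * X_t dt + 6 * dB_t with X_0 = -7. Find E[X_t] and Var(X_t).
E[X_t] = -7*exp(-8*t/5); Var(X_t) = 45/4 - 45*exp(-16*t/5)/4

The OU SDE dX = -theta X dt + sigma dB admits the integrating factor exp(theta t): d(exp(theta t) X_t) = sigma exp(theta t) dB_t. Integrating from 0 to t:
  X_t = x_0 * exp(-theta t) + sigma * int_0^t exp(-theta (t-s)) dB_s.
The Itô integral has mean 0 and (by the Itô isometry) variance sigma^2 * int_0^t exp(-2 theta (t - s)) ds = sigma^2 * (1 - exp(-2 theta t)) / (2 theta).
With theta = 8/5, sigma = 6, x_0 = -7:
  E[X_t] = -7 * exp(-8/5 t) = -7*exp(-8*t/5)
  Var(X_t) = (6)^2 * (1 - exp(-2*8/5 t)) / (2 * 8/5) = 45/4 - 45*exp(-16*t/5)/4.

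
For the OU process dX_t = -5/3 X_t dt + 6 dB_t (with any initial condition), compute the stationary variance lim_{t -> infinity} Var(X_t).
lim Var(X_t) = 54/5

The OU SDE dX = -theta X dt + sigma dB admits the integrating factor exp(theta t): d(exp(theta t) X_t) = sigma exp(theta t) dB_t. Integrating from 0 to t gives X_t = x_0 * exp(-theta t) + sigma * int_0^t exp(-theta (t-s)) dB_s for any initial x_0. The Itô integral has variance (by the Itô isometry) sigma^2 * int_0^t exp(-2 theta (t - s)) ds = sigma^2 * (1 - exp(-2 theta t)) / (2 theta), independent of x_0.
With theta = 5/3, sigma = 6:
  Var(X_t) = (6)^2 * (1 - exp(-2*5/3 t)) / (2 * 5/3) = 54/5 - 54*exp(-10*t/3)/5.
As t -> infinity, exp(-2*5/3 t) -> 0, so the stationary variance is sigma^2 / (2 theta) = 54/5.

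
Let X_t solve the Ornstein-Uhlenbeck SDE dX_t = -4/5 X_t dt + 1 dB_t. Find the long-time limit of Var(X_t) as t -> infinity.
lim Var(X_t) = 5/8

The OU SDE dX = -theta X dt + sigma dB admits the integrating factor exp(theta t): d(exp(theta t) X_t) = sigma exp(theta t) dB_t. Integrating from 0 to t gives X_t = x_0 * exp(-theta t) + sigma * int_0^t exp(-theta (t-s)) dB_s for any initial x_0. The Itô integral has variance (by the Itô isometry) sigma^2 * int_0^t exp(-2 theta (t - s)) ds = sigma^2 * (1 - exp(-2 theta t)) / (2 theta), independent of x_0.
With theta = 4/5, sigma = 1:
  Var(X_t) = (1)^2 * (1 - exp(-2*4/5 t)) / (2 * 4/5) = 5/8 - 5*exp(-8*t/5)/8.
As t -> infinity, exp(-2*4/5 t) -> 0, so the stationary variance is sigma^2 / (2 theta) = 5/8.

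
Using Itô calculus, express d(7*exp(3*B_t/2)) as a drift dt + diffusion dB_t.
d(7*exp(3*B_t/2)) = (63*exp(3*B_t/2)/8) dt + (21*exp(3*B_t/2)/2) dB_t

Itô's formula for f(B_t) gives d f(B_t) = f'(B_t) dB_t + (1/2) f''(B_t) dt. Compute derivatives of f(x) = 7*exp(3*x/2):
  f'(x)  = 21*exp(3*x/2)/2
  f''(x) = 63*exp(3*x/2)/4
Substitute x = B_t and multiply the f'' term by 1/2:
  drift     = (1/2) * (63*exp(3*x/2)/4) evaluated at B_t = 63*exp(3*B_t/2)/8
  diffusion = (21*exp(3*x/2)/2) evaluated at B_t = 21*exp(3*B_t/2)/2
Therefore d(7*exp(3*B_t/2)) = (63*exp(3*B_t/2)/8) dt + (21*exp(3*B_t/2)/2) dB_t.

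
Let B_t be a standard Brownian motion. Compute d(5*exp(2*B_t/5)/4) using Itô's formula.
d(5*exp(2*B_t/5)/4) = (exp(2*B_t/5)/10) dt + (exp(2*B_t/5)/2) dB_t

Itô's formula for f(B_t) gives d f(B_t) = f'(B_t) dB_t + (1/2) f''(B_t) dt. Compute derivatives of f(x) = 5*exp(2*x/5)/4:
  f'(x)  = exp(2*x/5)/2
  f''(x) = exp(2*x/5)/5
Substitute x = B_t and multiply the f'' term by 1/2:
  drift     = (1/2) * (exp(2*x/5)/5) evaluated at B_t = exp(2*B_t/5)/10
  diffusion = (exp(2*x/5)/2) evaluated at B_t = exp(2*B_t/5)/2
Therefore d(5*exp(2*B_t/5)/4) = (exp(2*B_t/5)/10) dt + (exp(2*B_t/5)/2) dB_t.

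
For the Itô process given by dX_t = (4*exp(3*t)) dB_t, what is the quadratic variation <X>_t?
<X>_t = 8*exp(6*t)/3 - 8/3

For an Itô process dX_t = a(t) dt + b(t) dB_t, the quadratic variation is <X>_t = int_0^t b(s)^2 ds (the drift term does not contribute). Here b(s) = 4*exp(3*s), so
  b(s)^2 = 16*exp(6*s).
Integrating from 0 to t:
  <X>_t = int_0^t (16*exp(6*s)) ds = 8*exp(6*t)/3 - 8/3.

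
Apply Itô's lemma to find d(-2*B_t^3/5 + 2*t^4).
d(-2*B_t^3/5 + 2*t^4) = (-6*B_t/5 + 8*t^3) dt + (-6*B_t^2/5) dB_t

Itô's formula for f(t, x): d f(t, B_t) = (f_t + (1/2) f_xx) dt + f_x dB_t. Compute partials of f(t, x) = 2*t^4 - 2*x^3/5:
  f_t(t,x)  = 8*t^3
  f_x(t,x)  = -6*x^2/5
  f_xx(t,x) = -12*x/5
Assemble drift = f_t + (1/2) f_xx = 8*t^3 - 6*x/5 and diffusion = f_x = -6*x^2/5. Substituting x = B_t:
  d(-2*B_t^3/5 + 2*t^4) = (-6*B_t/5 + 8*t^3) dt + (-6*B_t^2/5) dB_t.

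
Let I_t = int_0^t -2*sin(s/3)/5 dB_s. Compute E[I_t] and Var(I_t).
E[I_t] = 0; Var(I_t) = 2*t/25 - 3*sin(2*t/3)/25

The Itô integral of a deterministic integrand f(s) has mean 0 because each increment f(s) * (B_{s+ds} - B_s) has mean 0. By the Itô isometry:
  Var( int_0^t f(s) dB_s ) = E[ (int_0^t f(s) dB_s)^2 ] = int_0^t f(s)^2 ds.
Here f(s) = -2*sin(s/3)/5, so f(s)^2 = 4*sin(s/3)^2/25. Integrate:
  int_0^t (4*sin(s/3)^2/25) ds = 2*t/25 - 3*sin(2*t/3)/25.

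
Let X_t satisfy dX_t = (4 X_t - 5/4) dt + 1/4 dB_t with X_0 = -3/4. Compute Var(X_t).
Var(X_t) = exp(8*t)/128 - 1/128

The variance V(t) = Var(X_t) satisfies V'(t) = 2 a V(t) + c^2 with V(0) = 0 (drift coefficient is linear in X, diffusion is constant). With a = 4, c = 1/4, the solution is
  V(t) = (c^2 / (2 a)) * (exp(2 a t) - 1)
       = ((1/4)^2 / (2*4)) * (exp(8 t) - 1)
       = exp(8*t)/128 - 1/128.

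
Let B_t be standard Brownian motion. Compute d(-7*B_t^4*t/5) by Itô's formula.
d(-7*B_t^4*t/5) = (7*B_t^2*(-B_t^2 - 6*t)/5) dt + (-28*B_t^3*t/5) dB_t

Itô's formula for f(t, x): d f(t, B_t) = (f_t + (1/2) f_xx) dt + f_x dB_t. Compute partials of f(t, x) = -7*t*x^4/5:
  f_t(t,x)  = -7*x^4/5
  f_x(t,x)  = -28*t*x^3/5
  f_xx(t,x) = -84*t*x^2/5
Assemble drift = f_t + (1/2) f_xx = 7*x^2*(-6*t - x^2)/5 and diffusion = f_x = -28*t*x^3/5. Substituting x = B_t:
  d(-7*B_t^4*t/5) = (7*B_t^2*(-B_t^2 - 6*t)/5) dt + (-28*B_t^3*t/5) dB_t.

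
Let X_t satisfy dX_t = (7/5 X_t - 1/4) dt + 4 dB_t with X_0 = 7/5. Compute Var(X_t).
Var(X_t) = 40*exp(14*t/5)/7 - 40/7

The variance V(t) = Var(X_t) satisfies V'(t) = 2 a V(t) + c^2 with V(0) = 0 (drift coefficient is linear in X, diffusion is constant). With a = 7/5, c = 4, the solution is
  V(t) = (c^2 / (2 a)) * (exp(2 a t) - 1)
       = (4^2 / (2*(7/5))) * (exp((14/5) t) - 1)
       = 40*exp(14*t/5)/7 - 40/7.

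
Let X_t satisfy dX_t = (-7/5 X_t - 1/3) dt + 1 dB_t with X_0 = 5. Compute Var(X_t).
Var(X_t) = 5/14 - 5*exp(-14*t/5)/14

The variance V(t) = Var(X_t) satisfies V'(t) = 2 a V(t) + c^2 with V(0) = 0 (drift coefficient is linear in X, diffusion is constant). With a = -7/5, c = 1, the solution is
  V(t) = (c^2 / (2 a)) * (exp(2 a t) - 1)
       = (1^2 / (2*(-7/5))) * (exp((-14/5) t) - 1)
       = 5/14 - 5*exp(-14*t/5)/14.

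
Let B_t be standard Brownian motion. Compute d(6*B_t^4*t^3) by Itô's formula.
d(6*B_t^4*t^3) = (18*B_t^2*t^2*(B_t^2 + 2*t)) dt + (24*B_t^3*t^3) dB_t

Itô's formula for f(t, x): d f(t, B_t) = (f_t + (1/2) f_xx) dt + f_x dB_t. Compute partials of f(t, x) = 6*t^3*x^4:
  f_t(t,x)  = 18*t^2*x^4
  f_x(t,x)  = 24*t^3*x^3
  f_xx(t,x) = 72*t^3*x^2
Assemble drift = f_t + (1/2) f_xx = 18*t^2*x^2*(2*t + x^2) and diffusion = f_x = 24*t^3*x^3. Substituting x = B_t:
  d(6*B_t^4*t^3) = (18*B_t^2*t^2*(B_t^2 + 2*t)) dt + (24*B_t^3*t^3) dB_t.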